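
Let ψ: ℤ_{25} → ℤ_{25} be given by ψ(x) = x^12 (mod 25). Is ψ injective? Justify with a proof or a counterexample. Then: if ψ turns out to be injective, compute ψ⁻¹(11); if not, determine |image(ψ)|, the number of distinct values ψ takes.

6

ψ(3): Repeated squaring mod 25: 3^1 ≡ 3, 3^2 ≡ 3² = 9, 3^4 ≡ 9² = 81 ≡ 6, 3^8 ≡ 6² = 36 ≡ 11. Since 12 = 8 + 4, 3^12 ≡ 11·6: 11·6 = 66 ≡ 16. So 3^12 ≡ 16 (mod 25).
ψ(4): Repeated squaring mod 25: 4^1 ≡ 4, 4^2 ≡ 4² = 16, 4^4 ≡ 16² = 256 ≡ 6, 4^8 ≡ 6² = 36 ≡ 11. Since 12 = 8 + 4, 4^12 ≡ 11·6: 11·6 = 66 ≡ 16. So 4^12 ≡ 16 (mod 25).
So ψ(3) = ψ(4) = 16 while 3 ≠ 4, thus ψ is not injective.
Since ψ is not injective, we determine |image(ψ)|. Computing x^12 mod 25 for each x (by repeated squaring, reducing mod 25 at every step), the values ψ(0), ψ(1), …, ψ(24) are: 0, 1, 21, 16, 16, 0, 11, 1, 11, 6, 0, 21, 6, 6, 21, 0, 6, 11, 1, 11, 0, 16, 16, 21, 1.
The distinct values are {0, 1, 6, 11, 16, 21}; there are 6 of them.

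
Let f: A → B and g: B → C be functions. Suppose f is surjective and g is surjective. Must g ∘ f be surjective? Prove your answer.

Let c ∈ C. Since g is surjective, there is b ∈ B with g(b) = c. Since f is surjective, there is a ∈ A with f(a) = b.
Then (g ∘ f)(a) = g(b) = c. So g ∘ f is surjective.

surjective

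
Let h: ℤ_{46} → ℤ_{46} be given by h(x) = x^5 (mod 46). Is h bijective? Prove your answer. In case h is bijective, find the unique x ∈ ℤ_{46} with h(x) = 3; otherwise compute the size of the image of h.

41

Computing x^5 mod 46 for each x (by repeated squaring, reducing mod 46 at every step), the values h(0), h(1), …, h(45) are: 0, 1, 32, 13, 12, 43, 2, 17, 16, 31, 42, 5, 18, 27, 38, 7, 6, 21, 26, 11, 10, 37, 22, 23, 24, 9, 36, 35, 20, 25, 40, 39, 8, 19, 28, 41, 4, 15, 30, 29, 44, 3, 34, 33, 14, 45.
Every element of ℤ_{46} appears exactly once in this list, so h is a bijection, and in particular bijective.
Since h is bijective, we read off the preimage of 3 from the same table: h(41) = 3, so h⁻¹(3) = 41.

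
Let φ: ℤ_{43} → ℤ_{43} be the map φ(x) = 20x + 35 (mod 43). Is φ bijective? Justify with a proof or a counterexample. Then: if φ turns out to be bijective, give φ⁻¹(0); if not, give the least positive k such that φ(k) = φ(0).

If φ(s) = φ(t), then 20s ≡ 20t (mod 43). Because gcd(20, 43) = 1, we may cancel 20 to get s ≡ t (mod 43).
We now compute 20⁻¹ mod 43 explicitly. Euclid's algorithm: 43 = 2·20 + 3, 20 = 6·3 + 2, 3 = 1·2 + 1; back-substituting gives 1 = 28·20 − 13·43, so 20⁻¹ ≡ 28 (mod 43).
For any y ∈ ℤ_{43}, x = 28(y − 35) mod 43 satisfies φ(x) = 20·28(y − 35) + 35 ≡ y (since 20·28 ≡ 1 mod 43). So every y has a preimage.
Thus φ is bijective.
Since φ is bijective, we compute φ⁻¹(0): solve 20x + 35 ≡ 0 (mod 43), i.e. 20x ≡ 8 (mod 43).
Multiplying by 20⁻¹ = 28 gives x ≡ 28·8 = 224 = 5·43 + 9 ≡ 9 (mod 43).
Check: φ(9) = 20·9 + 35 = 215 = 5·43 + 0 ≡ 0 (mod 43).

9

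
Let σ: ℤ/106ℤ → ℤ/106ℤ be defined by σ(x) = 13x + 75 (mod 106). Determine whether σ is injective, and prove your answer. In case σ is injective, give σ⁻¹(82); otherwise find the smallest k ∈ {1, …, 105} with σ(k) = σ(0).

25

Recall that injectivity means: for all s, t in the domain, σ(s) = σ(t) implies s = t.
Suppose σ(s) = σ(t) in ℤ/106ℤ. Then 13s + 75 ≡ 13t + 75 (mod 106), therefore 13(s − t) ≡ 0 (mod 106).
Since gcd(13, 106) = 1, 13 is invertible modulo 106, thus s − t ≡ 0 (mod 106), i.e. s = t.
Thus σ is injective.
We now compute 13⁻¹ mod 106 explicitly. Euclid's algorithm: 106 = 8·13 + 2, 13 = 6·2 + 1; back-substituting gives 1 = 49·13 − 6·106, so 13⁻¹ ≡ 49 (mod 106).
Since σ is injective, we find σ⁻¹(82): we need 13x ≡ 82 − 75 ≡ 7 (mod 106). Using 13⁻¹ = 49: x ≡ 49·7 = 343 = 3·106 + 25, so x = 25.
Check: σ(25) = 13·25 + 75 = 400 = 3·106 + 82 ≡ 82 (mod 106).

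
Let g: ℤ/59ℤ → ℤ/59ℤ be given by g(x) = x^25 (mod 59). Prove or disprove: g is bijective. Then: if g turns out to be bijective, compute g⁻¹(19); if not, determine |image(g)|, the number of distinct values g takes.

27

Since 59 is prime, the nonzero elements of ℤ/59ℤ form a cyclic group of order 58.
As gcd(25, 58) = 1, raising to the 25th power is a bijection on this group: if x_1^25 ≡ x_2^25 then (x_1x_2^{−1})^25 = 1, and the only element of order dividing gcd(25, 58) = 1 is 1, so x_1 = x_2.
With g(0) = 0 this makes g injective on all of ℤ/59ℤ, hence bijective (finite equal-size domain and codomain). In particular g is bijective.
Since g is bijective, we find the preimage of 19. The inverse of x ↦ x^25 on (ℤ/59ℤ)^× is x ↦ x^7, because 25·7 = 175 = 3·58 + 1 ≡ 1 (mod 58) and x^{58} = 1 for x ≠ 0 (Fermat). So g⁻¹(19) = 19^7 mod 59.
Repeated squaring mod 59: 19^1 ≡ 19, 19^2 ≡ 19² = 361 ≡ 7, 19^4 ≡ 7² = 49. Since 7 = 4 + 2 + 1, 19^7 ≡ 49·7·19: 49·7 = 343 ≡ 48, then 48·19 = 912 ≡ 27. So 19^7 ≡ 27 (mod 59).
Hence g⁻¹(19) = 27.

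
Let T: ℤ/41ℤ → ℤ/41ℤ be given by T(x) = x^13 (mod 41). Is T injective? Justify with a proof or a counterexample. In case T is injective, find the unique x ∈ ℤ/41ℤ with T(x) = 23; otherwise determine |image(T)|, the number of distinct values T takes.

4

Since 41 is prime, the nonzero elements of ℤ/41ℤ form a cyclic group of order 40.
As gcd(13, 40) = 1, raising to the 13th power is a bijection on this group: if a^13 ≡ b^13 then (ab^{−1})^13 = 1, and the only element of order dividing gcd(13, 40) = 1 is 1, so a = b.
With T(0) = 0 this makes T injective on all of ℤ/41ℤ, hence bijective (finite equal-size domain and codomain). In particular T is injective.
Since T is injective, we find the preimage of 23. The inverse of x ↦ x^13 on (ℤ/41ℤ)^× is x ↦ x^37, because 13·37 = 481 = 12·40 + 1 ≡ 1 (mod 40) and x^{40} = 1 for x ≠ 0 (Fermat). So T⁻¹(23) = 23^37 mod 41.
Repeated squaring mod 41: 23^1 ≡ 23, 23^2 ≡ 23² = 529 ≡ 37, 23^4 ≡ 37² = 1369 ≡ 16, 23^8 ≡ 16² = 256 ≡ 10, 23^16 ≡ 10² = 100 ≡ 18, 23^32 ≡ 18² = 324 ≡ 37. Since 37 = 32 + 4 + 1, 23^37 ≡ 37·16·23: 37·16 = 592 ≡ 18, then 18·23 = 414 ≡ 4. So 23^37 ≡ 4 (mod 41).
Hence T⁻¹(23) = 4.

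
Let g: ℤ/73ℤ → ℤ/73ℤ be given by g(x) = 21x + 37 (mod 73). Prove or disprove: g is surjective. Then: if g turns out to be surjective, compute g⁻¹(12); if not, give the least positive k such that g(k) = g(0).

Recall: surjectivity means every element of the codomain has a preimage under g.
Since gcd(21, 73) = 1, 21 is invertible modulo 73. Euclid's algorithm: 73 = 3·21 + 10, 21 = 2·10 + 1; back-substituting gives 1 = 7·21 − 2·73, so 21⁻¹ ≡ 7 (mod 73).
For any y ∈ ℤ/73ℤ, x = 7(y − 37) mod 73 satisfies g(x) = 21·7(y − 37) + 37 ≡ y (since 21·7 ≡ 1 mod 73). So every y has a preimage.
Hence g is surjective.
Since g is surjective, we compute g⁻¹(12): solve 21x + 37 ≡ 12 (mod 73), i.e. 21x ≡ 48 (mod 73).
Multiplying by 21⁻¹ = 7 gives x ≡ 7·48 = 336 = 4·73 + 44 ≡ 44 (mod 73).
Check: g(44) = 21·44 + 37 = 961 = 13·73 + 12 ≡ 12 (mod 73).

44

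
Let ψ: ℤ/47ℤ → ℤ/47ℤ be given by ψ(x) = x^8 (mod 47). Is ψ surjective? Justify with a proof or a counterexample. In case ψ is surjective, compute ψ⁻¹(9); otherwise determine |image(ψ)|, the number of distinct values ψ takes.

24

ψ(23): Repeated squaring mod 47: 23^1 ≡ 23, 23^2 ≡ 23² = 529 ≡ 12, 23^4 ≡ 12² = 144 ≡ 3, 23^8 ≡ 3² = 9. So 23^8 ≡ 9 (mod 47).
ψ(24): Repeated squaring mod 47: 24^1 ≡ 24, 24^2 ≡ 24² = 576 ≡ 12, 24^4 ≡ 12² = 144 ≡ 3, 24^8 ≡ 3² = 9. So 24^8 ≡ 9 (mod 47).
So ψ(23) = ψ(24) = 9 while 23 ≠ 24, so ψ is not injective.
A non-injective map from the 47-element set ℤ/47ℤ to itself takes at most 46 distinct values, so it cannot be surjective. Hence ψ is not surjective.
Since ψ is not surjective, we determine |image(ψ)|. Computing x^8 mod 47 for each x (by repeated squaring, reducing mod 47 at every step), the values ψ(0), ψ(1), …, ψ(46) are: 0, 1, 21, 28, 18, 8, 24, 16, 2, 32, 27, 12, 34, 37, 7, 36, 42, 4, 14, 6, 3, 25, 17, 9, 9, 17, 25, 3, 6, 14, 4, 42, 36, 7, 37, 34, 12, 27, 32, 2, 16, 24, 8, 18, 28, 21, 1.
The distinct values are {0, 1, 2, 3, 4, 6, 7, 8, 9, 12, 14, 16, 17, 18, 21, 24, 25, 27, 28, 32, 34, 36, 37, 42}; there are 24 of them.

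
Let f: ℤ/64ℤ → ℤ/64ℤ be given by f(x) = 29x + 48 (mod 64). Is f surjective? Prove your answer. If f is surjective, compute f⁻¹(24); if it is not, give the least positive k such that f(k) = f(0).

Since gcd(29, 64) = 1, 29 is invertible modulo 64. Euclid's algorithm: 64 = 2·29 + 6, 29 = 4·6 + 5, 6 = 1·5 + 1; back-substituting gives 1 = 53·29 − 24·64, so 29⁻¹ ≡ 53 (mod 64).
For any y ∈ ℤ/64ℤ, x = 53(y − 48) mod 64 satisfies f(x) = 29·53(y − 48) + 48 ≡ y (since 29·53 ≡ 1 mod 64). So every y has a preimage.
So f is surjective.
Since f is surjective, we compute f⁻¹(24): solve 29x + 48 ≡ 24 (mod 64), i.e. 29x ≡ 40 (mod 64).
Multiplying by 29⁻¹ = 53 gives x ≡ 53·40 = 2120 = 33·64 + 8 ≡ 8 (mod 64).
Check: f(8) = 29·8 + 48 = 280 = 4·64 + 24 ≡ 24 (mod 64).

8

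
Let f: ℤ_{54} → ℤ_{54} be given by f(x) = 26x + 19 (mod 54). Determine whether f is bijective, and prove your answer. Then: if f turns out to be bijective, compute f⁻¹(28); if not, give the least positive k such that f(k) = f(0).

We have gcd(26, 54) = 2 > 1. Taking u = 0 and v = 27: f(0) = 19 and f(27) = 26·27 + 19 = 721 ≡ 19 (mod 54).
So f(0) = f(27) while 0 ≠ 27, thus f is not injective, hence not bijective.
Since f is not bijective, we find the least positive k with f(k) = f(0): this means 26k ≡ 0 (mod 54), i.e. 54 ∣ 26k. Since gcd(26, 54) = 2, dividing through by 2 this holds exactly when 27 ∣ 13k, and as gcd(13, 27) = 1, exactly when 27 ∣ k.
The smallest positive such k is 27.

27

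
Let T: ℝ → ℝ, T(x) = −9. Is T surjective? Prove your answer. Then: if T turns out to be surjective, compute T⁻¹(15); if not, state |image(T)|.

1

T(x) = −9 for all x, so −8 has no preimage and T is not surjective.
Since T is not surjective, we state |image(T)|: the image of T is {−9}, which has 1 element.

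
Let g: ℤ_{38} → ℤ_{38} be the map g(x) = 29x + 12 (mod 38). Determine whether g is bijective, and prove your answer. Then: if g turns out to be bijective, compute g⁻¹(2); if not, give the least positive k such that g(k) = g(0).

Suppose g(u) = g(v) in ℤ_{38}. Then 29u + 12 ≡ 29v + 12 (mod 38), thus 29(u − v) ≡ 0 (mod 38).
Since gcd(29, 38) = 1, 29 is invertible modulo 38, hence u − v ≡ 0 (mod 38), i.e. u = v.
We now compute 29⁻¹ mod 38 explicitly. Euclid's algorithm: 38 = 1·29 + 9, 29 = 3·9 + 2, 9 = 4·2 + 1; back-substituting gives 1 = 21·29 − 16·38, so 29⁻¹ ≡ 21 (mod 38).
For any y ∈ ℤ_{38}, x = 21(y − 12) mod 38 satisfies g(x) = 29·21(y − 12) + 12 ≡ y (since 29·21 ≡ 1 mod 38). So every y has a preimage.
Thus g is bijective.
Since g is bijective, we compute g⁻¹(2): solve 29x + 12 ≡ 2 (mod 38), i.e. 29x ≡ 28 (mod 38).
Multiplying by 29⁻¹ = 21 gives x ≡ 21·28 = 588 = 15·38 + 18 ≡ 18 (mod 38).
Check: g(18) = 29·18 + 12 = 534 = 14·38 + 2 ≡ 2 (mod 38).

18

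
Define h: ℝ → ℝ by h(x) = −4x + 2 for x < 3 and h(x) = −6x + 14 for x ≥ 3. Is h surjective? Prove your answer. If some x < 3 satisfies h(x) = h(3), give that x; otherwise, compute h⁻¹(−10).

3/2

Both pieces are strictly decreasing (slopes −4 and −6), so each is injective on its own interval.
The left piece maps (−∞, 3) onto (−10, ∞); the right piece maps [3, ∞) onto (−∞, −4].
The union (−10, ∞) ∪ (−∞, −4] covers ℝ, so h is surjective.
For the follow-up: the images overlap, so an x < 3 with h(x) = h(3) exists. h(3) = −4; solving −4x + 2 = −4 for x < 3 gives x = (−4 − 2)/(−4) = 3/2.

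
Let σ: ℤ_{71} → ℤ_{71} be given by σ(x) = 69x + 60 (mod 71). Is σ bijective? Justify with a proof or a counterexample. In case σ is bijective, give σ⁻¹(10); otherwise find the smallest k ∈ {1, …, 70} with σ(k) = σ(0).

25

Suppose σ(a) = σ(b) in ℤ_{71}. Then 69a + 60 ≡ 69b + 60 (mod 71), so 69(a − b) ≡ 0 (mod 71).
Since gcd(69, 71) = 1, 69 is invertible modulo 71, so a − b ≡ 0 (mod 71), i.e. a = b.
We now compute 69⁻¹ mod 71 explicitly. Euclid's algorithm: 71 = 1·69 + 2, 69 = 34·2 + 1; back-substituting gives 1 = 35·69 − 34·71, so 69⁻¹ ≡ 35 (mod 71).
For any y ∈ ℤ_{71}, x = 35(y − 60) mod 71 satisfies σ(x) = 69·35(y − 60) + 60 ≡ y (since 69·35 ≡ 1 mod 71). So every y has a preimage.
Hence σ is bijective.
Since σ is bijective, we compute σ⁻¹(10): solve 69x + 60 ≡ 10 (mod 71), i.e. 69x ≡ 21 (mod 71).
Multiplying by 69⁻¹ = 35 gives x ≡ 35·21 = 735 = 10·71 + 25 ≡ 25 (mod 71).
Check: σ(25) = 69·25 + 60 = 1785 = 25·71 + 10 ≡ 10 (mod 71).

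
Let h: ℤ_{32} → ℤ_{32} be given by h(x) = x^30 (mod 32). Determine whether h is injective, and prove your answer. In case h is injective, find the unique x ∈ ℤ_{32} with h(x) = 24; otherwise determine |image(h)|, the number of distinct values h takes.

5

h(0) = 0^30 = 0.
h(2): Repeated squaring mod 32: 2^1 ≡ 2, 2^2 ≡ 2² = 4, 2^4 ≡ 4² = 16, 2^8 ≡ 16² = 256 ≡ 0, 2^16 ≡ 0² = 0. Since 30 = 16 + 8 + 4 + 2, 2^30 ≡ 0·0·16·4: 0·0 = 0, then 0·16 = 0, then 0·4 = 0. So 2^30 ≡ 0 (mod 32).
So h(0) = h(2) = 0 while 0 ≠ 2, hence h is not injective.
Since h is not injective, we determine |image(h)|. Computing x^30 mod 32 for each x (by repeated squaring, reducing mod 32 at every step), the values h(0), h(1), …, h(31) are: 0, 1, 0, 25, 0, 9, 0, 17, 0, 17, 0, 9, 0, 25, 0, 1, 0, 1, 0, 25, 0, 9, 0, 17, 0, 17, 0, 9, 0, 25, 0, 1.
The distinct values are {0, 1, 9, 17, 25}; there are 5 of them.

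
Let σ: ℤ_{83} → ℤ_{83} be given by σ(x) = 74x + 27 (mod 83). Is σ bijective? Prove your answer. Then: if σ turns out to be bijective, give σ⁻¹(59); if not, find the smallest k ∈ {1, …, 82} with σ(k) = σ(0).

Recall that σ is injective if σ(u) = σ(v) implies u = v.
If σ(u) = σ(v), then 74u ≡ 74v (mod 83). Because gcd(74, 83) = 1, we may cancel 74 to get u ≡ v (mod 83).
We now compute 74⁻¹ mod 83 explicitly. Euclid's algorithm: 83 = 1·74 + 9, 74 = 8·9 + 2, 9 = 4·2 + 1; back-substituting gives 1 = 46·74 − 41·83, so 74⁻¹ ≡ 46 (mod 83).
Then y ↦ 46(y − 27) is a two-sided inverse to σ, so every y ∈ ℤ_{83} has a preimage.
Thus σ is bijective.
Since σ is bijective, we find σ⁻¹(59): we need 74x ≡ 59 − 27 ≡ 32 (mod 83). Using 74⁻¹ = 46: x ≡ 46·32 = 1472 = 17·83 + 61, so x = 61.
Check: σ(61) = 74·61 + 27 = 4541 = 54·83 + 59 ≡ 59 (mod 83).

61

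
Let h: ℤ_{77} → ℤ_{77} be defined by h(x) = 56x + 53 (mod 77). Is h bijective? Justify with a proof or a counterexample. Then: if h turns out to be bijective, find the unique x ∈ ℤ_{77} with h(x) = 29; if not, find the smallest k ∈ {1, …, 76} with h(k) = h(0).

By definition, h is injective if h(x_1) = h(x_2) implies x_1 = x_2.
We have gcd(56, 77) = 7 > 1. Taking x_1 = 0 and x_2 = 11: h(0) = 53 and h(11) = 56·11 + 53 = 669 ≡ 53 (mod 77).
So h(0) = h(11) while 0 ≠ 11, thus h is not injective, hence not bijective.
Since h is not bijective, we find the least positive k with h(k) = h(0): this means 56k ≡ 0 (mod 77), i.e. 77 ∣ 56k. Since gcd(56, 77) = 7, dividing through by 7 this holds exactly when 11 ∣ 8k, and as gcd(8, 11) = 1, exactly when 11 ∣ k.
The smallest positive such k is 11.

11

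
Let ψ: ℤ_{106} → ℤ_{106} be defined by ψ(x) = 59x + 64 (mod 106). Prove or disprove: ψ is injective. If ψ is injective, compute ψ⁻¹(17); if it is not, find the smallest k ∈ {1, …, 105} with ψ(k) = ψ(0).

1

If ψ(x_1) = ψ(x_2), then 59x_1 ≡ 59x_2 (mod 106). Because gcd(59, 106) = 1, we may cancel 59 to get x_1 ≡ x_2 (mod 106).
Hence ψ is injective.
We now compute 59⁻¹ mod 106 explicitly. Euclid's algorithm: 106 = 1·59 + 47, 59 = 1·47 + 12, 47 = 3·12 + 11, 12 = 1·11 + 1; back-substituting gives 1 = 9·59 − 5·106, so 59⁻¹ ≡ 9 (mod 106).
Since ψ is injective, we find ψ⁻¹(17): we need 59x ≡ 17 − 64 ≡ 59 (mod 106). Using 59⁻¹ = 9: x ≡ 9·59 = 531 = 5·106 + 1, so x = 1.
Check: ψ(1) = 59·1 + 64 = 123 = 1·106 + 17 ≡ 17 (mod 106).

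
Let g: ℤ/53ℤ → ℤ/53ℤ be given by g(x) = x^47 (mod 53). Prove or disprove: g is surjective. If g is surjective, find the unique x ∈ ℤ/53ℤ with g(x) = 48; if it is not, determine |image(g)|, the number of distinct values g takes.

Since 53 is prime, the nonzero elements of ℤ/53ℤ form a cyclic group of order 52.
As gcd(47, 52) = 1, raising to the 47th power is a bijection on this group: if u^47 ≡ v^47 then (uv^{−1})^47 = 1, and the only element of order dividing gcd(47, 52) = 1 is 1, so u = v.
With g(0) = 0 this makes g injective on all of ℤ/53ℤ, hence bijective (finite equal-size domain and codomain). In particular g is surjective.
Since g is surjective, we find the preimage of 48. The inverse of x ↦ x^47 on (ℤ/53ℤ)^× is x ↦ x^31, because 47·31 = 1457 = 28·52 + 1 ≡ 1 (mod 52) and x^{52} = 1 for x ≠ 0 (Fermat). So g⁻¹(48) = 48^31 mod 53.
Repeated squaring mod 53: 48^1 ≡ 48, 48^2 ≡ 48² = 2304 ≡ 25, 48^4 ≡ 25² = 625 ≡ 42, 48^8 ≡ 42² = 1764 ≡ 15, 48^16 ≡ 15² = 225 ≡ 13. Since 31 = 16 + 8 + 4 + 2 + 1, 48^31 ≡ 13·15·42·25·48: 13·15 = 195 ≡ 36, then 36·42 = 1512 ≡ 28, then 28·25 = 700 ≡ 11, then 11·48 = 528 ≡ 51. So 48^31 ≡ 51 (mod 53).
Hence g⁻¹(48) = 51.

51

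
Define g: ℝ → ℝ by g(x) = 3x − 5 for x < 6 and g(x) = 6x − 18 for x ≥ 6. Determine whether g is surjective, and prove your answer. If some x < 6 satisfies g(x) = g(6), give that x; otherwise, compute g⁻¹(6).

11/3

Both pieces are strictly increasing (slopes 3 and 6), so each is injective on its own interval.
The left piece maps (−∞, 6) onto (−∞, 13); the right piece maps [6, ∞) onto [18, ∞).
The union (−∞, 13) ∪ [18, ∞) omits the interval between 13 and 18; in particular 13 has no preimage. So g is not surjective.
Because the two images are disjoint, no x < 6 has g(x) = g(6), so we compute g⁻¹(6): 6 lies in (−∞, 13), so solve 3x − 5 = 6: x = (6 + 5)/3 = 11/3.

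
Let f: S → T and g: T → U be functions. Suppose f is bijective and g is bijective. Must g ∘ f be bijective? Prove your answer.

Injectivity: if g(f(u)) = g(f(v)) then f(u) = f(v) (g injective) so u = v (f injective).
Surjectivity: for c ∈ U pick b with g(b) = c, then a with f(a) = b; then (g ∘ f)(a) = c.
Therefore g ∘ f is bijective.

bijective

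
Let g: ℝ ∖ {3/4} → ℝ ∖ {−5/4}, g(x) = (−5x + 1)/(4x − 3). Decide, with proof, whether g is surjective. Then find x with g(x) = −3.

For any y ≠ −5/4, solving y(4x − 3) = −5x + 1 for x gives a well-defined x ≠ 3/4. So g is surjective.
Solving g(x) = −3: cross-multiplying gives −5x + 1 = −3(4x − 3), which rearranges to 7x = 8, so x = 8/7.

8/7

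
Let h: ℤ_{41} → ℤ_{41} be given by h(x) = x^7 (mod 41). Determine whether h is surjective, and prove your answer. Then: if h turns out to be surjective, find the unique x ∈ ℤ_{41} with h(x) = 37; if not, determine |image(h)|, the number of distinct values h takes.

18

Since 41 is prime, the nonzero elements of ℤ_{41} form a cyclic group of order 40.
As gcd(7, 40) = 1, raising to the 7th power is a bijection on this group: if u^7 ≡ v^7 then (uv^{−1})^7 = 1, and the only element of order dividing gcd(7, 40) = 1 is 1, so u = v.
With h(0) = 0 this makes h injective on all of ℤ_{41}, hence bijective (finite equal-size domain and codomain). In particular h is surjective.
Since h is surjective, we find the preimage of 37. The inverse of x ↦ x^7 on (ℤ_{41})^× is x ↦ x^23, because 7·23 = 161 = 4·40 + 1 ≡ 1 (mod 40) and x^{40} = 1 for x ≠ 0 (Fermat). So h⁻¹(37) = 37^23 mod 41.
Repeated squaring mod 41: 37^1 ≡ 37, 37^2 ≡ 37² = 1369 ≡ 16, 37^4 ≡ 16² = 256 ≡ 10, 37^8 ≡ 10² = 100 ≡ 18, 37^16 ≡ 18² = 324 ≡ 37. Since 23 = 16 + 4 + 2 + 1, 37^23 ≡ 37·10·16·37: 37·10 = 370 ≡ 1, then 1·16 = 16, then 16·37 = 592 ≡ 18. So 37^23 ≡ 18 (mod 41).
Hence h⁻¹(37) = 18.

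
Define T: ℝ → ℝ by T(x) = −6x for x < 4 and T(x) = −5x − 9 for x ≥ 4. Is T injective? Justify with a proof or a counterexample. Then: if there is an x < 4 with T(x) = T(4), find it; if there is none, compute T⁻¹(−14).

7/3

Both pieces are strictly decreasing (slopes −6 and −5), so each is injective on its own interval.
The left piece maps (−∞, 4) onto (−24, ∞); the right piece maps [4, ∞) onto (−∞, −29].
These images are disjoint, so no value is attained by both pieces. Thus T is injective.
Because the two images are disjoint, no x < 4 has T(x) = T(4), so we compute T⁻¹(−14): −14 lies in (−24, ∞), so solve −6x = −14: x = (−14 − 0)/(−6) = 7/3.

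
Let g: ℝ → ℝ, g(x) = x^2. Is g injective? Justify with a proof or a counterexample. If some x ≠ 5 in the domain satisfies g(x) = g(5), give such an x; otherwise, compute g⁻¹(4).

g(5) = 25 = (−5)^2 = g(−5) (since 2 is even), with 5 ≠ −5. So g is not injective.
For the follow-up, such an x exists: taking x = −5 ∈ ℝ gives g(−5) = 25 = g(5) with −5 ≠ 5.

-5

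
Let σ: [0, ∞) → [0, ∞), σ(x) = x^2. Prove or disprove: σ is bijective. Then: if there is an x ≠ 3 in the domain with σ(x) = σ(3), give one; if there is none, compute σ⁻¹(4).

On [0, ∞), x ↦ x^2 is strictly increasing (injective) and for any y ∈ [0, ∞) the 2nd root y^{1/2} lies in [0, ∞) (surjective). So σ is bijective.
Since x ↦ x^2 is strictly increasing on [0, ∞), it is injective there, so no x ≠ 3 in the domain has σ(x) = σ(3). We therefore compute σ⁻¹(4) = 4^{1/2} = 2 (indeed 2^2 = 4).

2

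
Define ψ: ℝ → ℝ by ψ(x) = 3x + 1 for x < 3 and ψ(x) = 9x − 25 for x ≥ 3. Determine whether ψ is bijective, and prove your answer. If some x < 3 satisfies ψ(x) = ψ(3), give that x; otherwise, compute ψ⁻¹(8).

Both pieces are strictly increasing (slopes 3 and 9), so each is injective on its own interval.
The left piece maps (−∞, 3) onto (−∞, 10); the right piece maps [3, ∞) onto [2, ∞).
These images overlap. In particular ψ(3) = 2 (right piece), and solving 3x + 1 = 2 on the left piece gives x = 1/3 < 3.
So ψ(1/3) = ψ(3) with 1/3 ≠ 3, and ψ is not injective, hence not bijective. This x = 1/3 is the requested value below 3.

1/3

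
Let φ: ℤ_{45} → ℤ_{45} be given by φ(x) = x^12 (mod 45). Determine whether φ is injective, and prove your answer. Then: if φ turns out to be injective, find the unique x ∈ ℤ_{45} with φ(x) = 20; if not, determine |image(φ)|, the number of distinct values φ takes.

φ(1) = 1^12 = 1.
φ(2): Repeated squaring mod 45: 2^1 ≡ 2, 2^2 ≡ 2² = 4, 2^4 ≡ 4² = 16, 2^8 ≡ 16² = 256 ≡ 31. Since 12 = 8 + 4, 2^12 ≡ 31·16: 31·16 = 496 ≡ 1. So 2^12 ≡ 1 (mod 45).
So φ(1) = φ(2) = 1 while 1 ≠ 2, so φ is not injective.
Since φ is not injective, we determine |image(φ)|. Computing x^12 mod 45 for each x (by repeated squaring, reducing mod 45 at every step), the values φ(0), φ(1), …, φ(44) are: 0, 1, 1, 36, 1, 10, 36, 1, 1, 36, 10, 1, 36, 1, 1, 0, 1, 1, 36, 1, 10, 36, 1, 1, 36, 10, 1, 36, 1, 1, 0, 1, 1, 36, 1, 10, 36, 1, 1, 36, 10, 1, 36, 1, 1.
The distinct values are {0, 1, 10, 36}; there are 4 of them.

4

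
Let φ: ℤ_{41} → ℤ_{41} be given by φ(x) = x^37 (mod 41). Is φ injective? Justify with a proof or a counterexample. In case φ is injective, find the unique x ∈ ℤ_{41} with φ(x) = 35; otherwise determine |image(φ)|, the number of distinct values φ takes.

17

Since 41 is prime, the nonzero elements of ℤ_{41} form a cyclic group of order 40.
As gcd(37, 40) = 1, raising to the 37th power is a bijection on this group: if u^37 ≡ v^37 then (uv^{−1})^37 = 1, and the only element of order dividing gcd(37, 40) = 1 is 1, so u = v.
With φ(0) = 0 this makes φ injective on all of ℤ_{41}, hence bijective (finite equal-size domain and codomain). In particular φ is injective.
Since φ is injective, we find the preimage of 35. The inverse of x ↦ x^37 on (ℤ_{41})^× is x ↦ x^13, because 37·13 = 481 = 12·40 + 1 ≡ 1 (mod 40) and x^{40} = 1 for x ≠ 0 (Fermat). So φ⁻¹(35) = 35^13 mod 41.
Repeated squaring mod 41: 35^1 ≡ 35, 35^2 ≡ 35² = 1225 ≡ 36, 35^4 ≡ 36² = 1296 ≡ 25, 35^8 ≡ 25² = 625 ≡ 10. Since 13 = 8 + 4 + 1, 35^13 ≡ 10·25·35: 10·25 = 250 ≡ 4, then 4·35 = 140 ≡ 17. So 35^13 ≡ 17 (mod 41).
Hence φ⁻¹(35) = 17.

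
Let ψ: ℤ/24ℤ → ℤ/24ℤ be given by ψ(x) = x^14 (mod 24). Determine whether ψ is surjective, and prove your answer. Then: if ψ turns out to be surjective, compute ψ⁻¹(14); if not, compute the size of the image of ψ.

ψ(2): Repeated squaring mod 24: 2^1 ≡ 2, 2^2 ≡ 2² = 4, 2^4 ≡ 4² = 16, 2^8 ≡ 16² = 256 ≡ 16. Since 14 = 8 + 4 + 2, 2^14 ≡ 16·16·4: 16·16 = 256 ≡ 16, then 16·4 = 64 ≡ 16. So 2^14 ≡ 16 (mod 24).
ψ(4): Repeated squaring mod 24: 4^1 ≡ 4, 4^2 ≡ 4² = 16, 4^4 ≡ 16² = 256 ≡ 16, 4^8 ≡ 16² = 256 ≡ 16. Since 14 = 8 + 4 + 2, 4^14 ≡ 16·16·16: 16·16 = 256 ≡ 16, then 16·16 = 256 ≡ 16. So 4^14 ≡ 16 (mod 24).
So ψ(2) = ψ(4) = 16 while 2 ≠ 4, thus ψ is not injective.
A non-injective map from the 24-element set ℤ/24ℤ to itself takes at most 23 distinct values, so it cannot be surjective. So ψ is not surjective.
Since ψ is not surjective, we determine |image(ψ)|. Computing x^14 mod 24 for each x (by repeated squaring, reducing mod 24 at every step), the values ψ(0), ψ(1), …, ψ(23) are: 0, 1, 16, 9, 16, 1, 0, 1, 16, 9, 16, 1, 0, 1, 16, 9, 16, 1, 0, 1, 16, 9, 16, 1.
The distinct values are {0, 1, 9, 16}; there are 4 of them.

4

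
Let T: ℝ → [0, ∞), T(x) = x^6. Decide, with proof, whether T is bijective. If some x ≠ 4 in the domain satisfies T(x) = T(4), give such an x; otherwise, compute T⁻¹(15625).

T(4) = 4096 = (−4)^6 = T(−4) (since 6 is even), with 4 ≠ −4. So T is not injective, hence not bijective.
For the follow-up, such an x exists: taking x = −4 ∈ ℝ gives T(−4) = 4096 = T(4) with −4 ≠ 4.

-4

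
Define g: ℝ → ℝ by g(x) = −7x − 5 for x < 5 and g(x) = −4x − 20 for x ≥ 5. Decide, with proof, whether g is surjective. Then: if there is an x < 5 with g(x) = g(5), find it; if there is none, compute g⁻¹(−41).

Both pieces are strictly decreasing (slopes −7 and −4), so each is injective on its own interval.
The left piece maps (−∞, 5) onto (−40, ∞); the right piece maps [5, ∞) onto (−∞, −40].
These images together cover ℝ, so g is surjective.
Because the two images are disjoint, no x < 5 has g(x) = g(5), so we compute g⁻¹(−41): −41 lies in (−∞, −40], so solve −4x − 20 = −41: x = (−41 + 20)/(−4) = 21/4.

21/4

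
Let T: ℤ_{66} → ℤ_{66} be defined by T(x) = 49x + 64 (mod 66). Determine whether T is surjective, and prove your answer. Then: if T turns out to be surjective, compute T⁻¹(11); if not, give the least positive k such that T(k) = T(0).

7

Since gcd(49, 66) = 1, 49 is invertible modulo 66. Euclid's algorithm: 66 = 1·49 + 17, 49 = 2·17 + 15, 17 = 1·15 + 2, 15 = 7·2 + 1; back-substituting gives 1 = 31·49 − 23·66, so 49⁻¹ ≡ 31 (mod 66).
For any y ∈ ℤ_{66}, x = 31(y − 64) mod 66 satisfies T(x) = 49·31(y − 64) + 64 ≡ y (since 49·31 ≡ 1 mod 66). So every y has a preimage.
Thus T is surjective.
Since T is surjective, we find T⁻¹(11): we need 49x ≡ 11 − 64 ≡ 13 (mod 66). Using 49⁻¹ = 31: x ≡ 31·13 = 403 = 6·66 + 7, so x = 7.
Check: T(7) = 49·7 + 64 = 407 = 6·66 + 11 ≡ 11 (mod 66).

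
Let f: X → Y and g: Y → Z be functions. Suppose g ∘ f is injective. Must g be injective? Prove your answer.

No. Take X = {0, 1}, Y = {0, 1, 2, 3}, Z = {0, 1, 2, 3}, f(a) = a for each a ∈ X, and g(b) = 2 if b ∈ {2, 3} else g(b) = b.
Then g ∘ f = f is injective (X ⊂ Y and f is the inclusion), but g(2) = g(3) = 2 with 2 ≠ 3, so g is not injective.

not injective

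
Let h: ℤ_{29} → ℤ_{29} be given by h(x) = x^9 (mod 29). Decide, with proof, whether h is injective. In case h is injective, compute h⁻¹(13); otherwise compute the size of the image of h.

4

Since 29 is prime, the nonzero elements of ℤ_{29} form a cyclic group of order 28.
As gcd(9, 28) = 1, raising to the 9th power is a bijection on this group: if s^9 ≡ t^9 then (st^{−1})^9 = 1, and the only element of order dividing gcd(9, 28) = 1 is 1, so s = t.
With h(0) = 0 this makes h injective on all of ℤ_{29}, hence bijective (finite equal-size domain and codomain). In particular h is injective.
Since h is injective, we find the preimage of 13. The inverse of x ↦ x^9 on (ℤ_{29})^× is x ↦ x^25, because 9·25 = 225 = 8·28 + 1 ≡ 1 (mod 28) and x^{28} = 1 for x ≠ 0 (Fermat). So h⁻¹(13) = 13^25 mod 29.
Repeated squaring mod 29: 13^1 ≡ 13, 13^2 ≡ 13² = 169 ≡ 24, 13^4 ≡ 24² = 576 ≡ 25, 13^8 ≡ 25² = 625 ≡ 16, 13^16 ≡ 16² = 256 ≡ 24. Since 25 = 16 + 8 + 1, 13^25 ≡ 24·16·13: 24·16 = 384 ≡ 7, then 7·13 = 91 ≡ 4. So 13^25 ≡ 4 (mod 29).
Hence h⁻¹(13) = 4.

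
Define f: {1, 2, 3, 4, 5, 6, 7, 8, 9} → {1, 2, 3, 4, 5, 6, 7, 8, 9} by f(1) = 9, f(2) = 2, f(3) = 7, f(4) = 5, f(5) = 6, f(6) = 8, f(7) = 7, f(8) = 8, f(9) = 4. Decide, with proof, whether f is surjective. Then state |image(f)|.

No element maps to 1, so f is not surjective.
The image of f is {2, 4, 5, 6, 7, 8, 9}, which has 7 elements.

7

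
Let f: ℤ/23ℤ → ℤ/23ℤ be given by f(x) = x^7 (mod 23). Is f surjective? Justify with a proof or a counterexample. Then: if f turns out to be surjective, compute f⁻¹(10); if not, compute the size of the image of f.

Since 23 is prime, the nonzero elements of ℤ/23ℤ form a cyclic group of order 22.
As gcd(7, 22) = 1, raising to the 7th power is a bijection on this group: if x_1^7 ≡ x_2^7 then (x_1x_2^{−1})^7 = 1, and the only element of order dividing gcd(7, 22) = 1 is 1, so x_1 = x_2.
With f(0) = 0 this makes f injective on all of ℤ/23ℤ, hence bijective (finite equal-size domain and codomain). In particular f is surjective.
Since f is surjective, we find the preimage of 10. The inverse of x ↦ x^7 on (ℤ/23ℤ)^× is x ↦ x^19, because 7·19 = 133 = 6·22 + 1 ≡ 1 (mod 22) and x^{22} = 1 for x ≠ 0 (Fermat). So f⁻¹(10) = 10^19 mod 23.
Repeated squaring mod 23: 10^1 ≡ 10, 10^2 ≡ 10² = 100 ≡ 8, 10^4 ≡ 8² = 64 ≡ 18, 10^8 ≡ 18² = 324 ≡ 2, 10^16 ≡ 2² = 4. Since 19 = 16 + 2 + 1, 10^19 ≡ 4·8·10: 4·8 = 32 ≡ 9, then 9·10 = 90 ≡ 21. So 10^19 ≡ 21 (mod 23).
Hence f⁻¹(10) = 21.

21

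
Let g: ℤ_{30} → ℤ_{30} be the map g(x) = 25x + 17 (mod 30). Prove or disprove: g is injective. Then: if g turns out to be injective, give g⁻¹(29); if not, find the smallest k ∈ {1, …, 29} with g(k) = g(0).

6

By definition, injectivity means: for all s, t in the domain, g(s) = g(t) implies s = t.
We have gcd(25, 30) = 5 > 1. Taking s = 0 and t = 6: g(0) = 17 and g(6) = 25·6 + 17 = 167 ≡ 17 (mod 30).
So g(0) = g(6) while 0 ≠ 6, so g is not injective.
Since g is not injective, we find the least positive k with g(k) = g(0): this means 25k ≡ 0 (mod 30), i.e. 30 ∣ 25k. Since gcd(25, 30) = 5, dividing through by 5 this holds exactly when 6 ∣ 5k, and as gcd(5, 6) = 1, exactly when 6 ∣ k.
The smallest positive such k is 6.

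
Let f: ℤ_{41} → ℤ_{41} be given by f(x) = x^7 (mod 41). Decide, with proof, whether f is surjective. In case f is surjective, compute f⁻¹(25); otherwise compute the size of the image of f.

4

Since 41 is prime, the nonzero elements of ℤ_{41} form a cyclic group of order 40.
As gcd(7, 40) = 1, raising to the 7th power is a bijection on this group: if a^7 ≡ b^7 then (ab^{−1})^7 = 1, and the only element of order dividing gcd(7, 40) = 1 is 1, so a = b.
With f(0) = 0 this makes f injective on all of ℤ_{41}, hence bijective (finite equal-size domain and codomain). In particular f is surjective.
Since f is surjective, we find the preimage of 25. The inverse of x ↦ x^7 on (ℤ_{41})^× is x ↦ x^23, because 7·23 = 161 = 4·40 + 1 ≡ 1 (mod 40) and x^{40} = 1 for x ≠ 0 (Fermat). So f⁻¹(25) = 25^23 mod 41.
Repeated squaring mod 41: 25^1 ≡ 25, 25^2 ≡ 25² = 625 ≡ 10, 25^4 ≡ 10² = 100 ≡ 18, 25^8 ≡ 18² = 324 ≡ 37, 25^16 ≡ 37² = 1369 ≡ 16. Since 23 = 16 + 4 + 2 + 1, 25^23 ≡ 16·18·10·25: 16·18 = 288 ≡ 1, then 1·10 = 10, then 10·25 = 250 ≡ 4. So 25^23 ≡ 4 (mod 41).
Hence f⁻¹(25) = 4.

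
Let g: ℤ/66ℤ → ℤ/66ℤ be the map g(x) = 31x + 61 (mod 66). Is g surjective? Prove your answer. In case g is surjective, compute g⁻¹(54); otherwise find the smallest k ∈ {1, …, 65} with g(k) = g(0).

53

Since gcd(31, 66) = 1, 31 is invertible modulo 66. Euclid's algorithm: 66 = 2·31 + 4, 31 = 7·4 + 3, 4 = 1·3 + 1; back-substituting gives 1 = 49·31 − 23·66, so 31⁻¹ ≡ 49 (mod 66).
Then y ↦ 49(y − 61) is a two-sided inverse to g, so every y ∈ ℤ/66ℤ has a preimage.
Therefore g is surjective.
Since g is surjective, we find g⁻¹(54): we need 31x ≡ 54 − 61 ≡ 59 (mod 66). Using 31⁻¹ = 49: x ≡ 49·59 = 2891 = 43·66 + 53, so x = 53.
Check: g(53) = 31·53 + 61 = 1704 = 25·66 + 54 ≡ 54 (mod 66).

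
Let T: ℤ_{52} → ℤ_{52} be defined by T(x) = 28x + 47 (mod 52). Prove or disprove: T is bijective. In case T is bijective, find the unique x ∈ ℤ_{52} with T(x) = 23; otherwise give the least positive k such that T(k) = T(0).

Recall: injectivity means: for all u, v in the domain, T(u) = T(v) implies u = v.
We have gcd(28, 52) = 4 > 1. Taking u = 0 and v = 13: T(0) = 47 and T(13) = 28·13 + 47 = 411 ≡ 47 (mod 52).
So T(0) = T(13) while 0 ≠ 13, therefore T is not injective, hence not bijective.
Since T is not bijective, we find the least positive k with T(k) = T(0): this means 28k ≡ 0 (mod 52), i.e. 52 ∣ 28k. Since gcd(28, 52) = 4, dividing through by 4 this holds exactly when 13 ∣ 7k, and as gcd(7, 13) = 1, exactly when 13 ∣ k.
The smallest positive such k is 13.

13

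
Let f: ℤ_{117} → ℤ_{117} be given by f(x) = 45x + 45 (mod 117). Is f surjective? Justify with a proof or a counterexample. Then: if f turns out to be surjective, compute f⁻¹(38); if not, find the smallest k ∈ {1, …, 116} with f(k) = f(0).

13

Recall: surjectivity means every element of the codomain has a preimage under f.
Since gcd(45, 117) = 9, we have 45x ≡ 0 (mod 9) for all x, so f(x) ≡ 0 (mod 9).
But 1 ≢ 0 (mod 9), so 1 ∈ ℤ_{117} has no preimage. So f is not surjective.
Since f is not surjective, we find the least positive k with f(k) = f(0): this means 45k ≡ 0 (mod 117), i.e. 117 ∣ 45k. Since gcd(45, 117) = 9, dividing through by 9 this holds exactly when 13 ∣ 5k, and as gcd(5, 13) = 1, exactly when 13 ∣ k.
The smallest positive such k is 13.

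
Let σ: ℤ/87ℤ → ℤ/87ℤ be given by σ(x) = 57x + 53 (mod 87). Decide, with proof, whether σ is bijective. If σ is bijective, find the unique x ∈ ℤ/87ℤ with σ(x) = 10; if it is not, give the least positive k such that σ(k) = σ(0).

29

By definition, injectivity means: for all u, v in the domain, σ(u) = σ(v) implies u = v.
We have gcd(57, 87) = 3 > 1. Taking u = 0 and v = 29: σ(0) = 53 and σ(29) = 57·29 + 53 = 1706 ≡ 53 (mod 87).
So σ(0) = σ(29) while 0 ≠ 29, so σ is not injective, hence not bijective.
Since σ is not bijective, we find the least positive k with σ(k) = σ(0): this means 57k ≡ 0 (mod 87), i.e. 87 ∣ 57k. Since gcd(57, 87) = 3, dividing through by 3 this holds exactly when 29 ∣ 19k, and as gcd(19, 29) = 1, exactly when 29 ∣ k.
The smallest positive such k is 29.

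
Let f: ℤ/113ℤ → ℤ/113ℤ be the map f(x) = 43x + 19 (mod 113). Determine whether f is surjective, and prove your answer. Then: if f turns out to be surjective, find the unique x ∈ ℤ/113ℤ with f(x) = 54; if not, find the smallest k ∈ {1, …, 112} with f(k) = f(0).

56

Since gcd(43, 113) = 1, 43 is invertible modulo 113. Euclid's algorithm: 113 = 2·43 + 27, 43 = 1·27 + 16, 27 = 1·16 + 11, 16 = 1·11 + 5, 11 = 2·5 + 1; back-substituting gives 1 = 92·43 − 35·113, so 43⁻¹ ≡ 92 (mod 113).
For any y ∈ ℤ/113ℤ, x = 92(y − 19) mod 113 satisfies f(x) = 43·92(y − 19) + 19 ≡ y (since 43·92 ≡ 1 mod 113). So every y has a preimage.
Thus f is surjective.
Since f is surjective, we compute f⁻¹(54): solve 43x + 19 ≡ 54 (mod 113), i.e. 43x ≡ 35 (mod 113).
Multiplying by 43⁻¹ = 92 gives x ≡ 92·35 = 3220 = 28·113 + 56 ≡ 56 (mod 113).
Check: f(56) = 43·56 + 19 = 2427 = 21·113 + 54 ≡ 54 (mod 113).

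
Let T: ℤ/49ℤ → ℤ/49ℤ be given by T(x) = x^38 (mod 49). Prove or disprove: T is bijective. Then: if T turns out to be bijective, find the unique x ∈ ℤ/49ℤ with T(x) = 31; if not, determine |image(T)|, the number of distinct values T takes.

22

T(0) = 0^38 = 0.
T(7): Repeated squaring mod 49: 7^1 ≡ 7, 7^2 ≡ 7² = 49 ≡ 0, 7^4 ≡ 0² = 0, 7^8 ≡ 0² = 0, 7^16 ≡ 0² = 0, 7^32 ≡ 0² = 0. Since 38 = 32 + 4 + 2, 7^38 ≡ 0·0·0: 0·0 = 0, then 0·0 = 0. So 7^38 ≡ 0 (mod 49).
So T(0) = T(7) = 0 while 0 ≠ 7, therefore T is not injective, hence not bijective.
Since T is not bijective, we determine |image(T)|. Computing x^38 mod 49 for each x (by repeated squaring, reducing mod 49 at every step), the values T(0), T(1), …, T(48) are: 0, 1, 46, 23, 9, 4, 29, 0, 22, 39, 37, 44, 11, 8, 0, 43, 32, 2, 30, 18, 36, 0, 15, 25, 16, 16, 25, 15, 0, 36, 18, 30, 2, 32, 43, 0, 8, 11, 44, 37, 39, 22, 0, 29, 4, 9, 23, 46, 1.
The distinct values are {0, 1, 2, 4, 8, 9, 11, 15, 16, 18, 22, 23, 25, 29, 30, 32, 36, 37, 39, 43, 44, 46}; there are 22 of them.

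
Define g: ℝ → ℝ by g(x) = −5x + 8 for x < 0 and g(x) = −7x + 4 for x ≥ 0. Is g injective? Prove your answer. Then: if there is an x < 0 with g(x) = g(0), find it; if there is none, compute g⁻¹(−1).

5/7

Both pieces are strictly decreasing (slopes −5 and −7), so each is injective on its own interval.
The left piece maps (−∞, 0) onto (8, ∞); the right piece maps [0, ∞) onto (−∞, 4].
These images are disjoint, so no value is attained by both pieces. Thus g is injective.
Because the two images are disjoint, no x < 0 has g(x) = g(0), so we compute g⁻¹(−1): −1 lies in (−∞, 4], so solve −7x + 4 = −1: x = (−1 − 4)/(−7) = 5/7.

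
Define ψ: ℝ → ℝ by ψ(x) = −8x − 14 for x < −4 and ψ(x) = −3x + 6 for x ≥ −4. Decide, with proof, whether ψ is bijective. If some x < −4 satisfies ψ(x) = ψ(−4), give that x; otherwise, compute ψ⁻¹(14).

-8/3

Both pieces are strictly decreasing (slopes −8 and −3), so each is injective on its own interval.
The left piece maps (−∞, −4) onto (18, ∞); the right piece maps [−4, ∞) onto (−∞, 18].
Since 18 = 18, the images partition ℝ: ψ is injective and surjective, hence bijective.
Because the two images are disjoint, no x < −4 has ψ(x) = ψ(−4), so we compute ψ⁻¹(14): 14 lies in (−∞, 18], so solve −3x + 6 = 14: x = (14 − 6)/(−3) = −8/3.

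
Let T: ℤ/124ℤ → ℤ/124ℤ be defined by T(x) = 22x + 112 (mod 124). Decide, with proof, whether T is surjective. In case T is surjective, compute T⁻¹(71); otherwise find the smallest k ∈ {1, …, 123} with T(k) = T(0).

62

Since gcd(22, 124) = 2, we have 22x ≡ 0 (mod 2) for all x, so T(x) ≡ 0 (mod 2).
But 1 ≢ 0 (mod 2), so 1 ∈ ℤ/124ℤ has no preimage. Hence T is not surjective.
Since T is not surjective, we find the least positive k with T(k) = T(0): this means 22k ≡ 0 (mod 124), i.e. 124 ∣ 22k. Since gcd(22, 124) = 2, dividing through by 2 this holds exactly when 62 ∣ 11k, and as gcd(11, 62) = 1, exactly when 62 ∣ k.
The smallest positive such k is 62.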